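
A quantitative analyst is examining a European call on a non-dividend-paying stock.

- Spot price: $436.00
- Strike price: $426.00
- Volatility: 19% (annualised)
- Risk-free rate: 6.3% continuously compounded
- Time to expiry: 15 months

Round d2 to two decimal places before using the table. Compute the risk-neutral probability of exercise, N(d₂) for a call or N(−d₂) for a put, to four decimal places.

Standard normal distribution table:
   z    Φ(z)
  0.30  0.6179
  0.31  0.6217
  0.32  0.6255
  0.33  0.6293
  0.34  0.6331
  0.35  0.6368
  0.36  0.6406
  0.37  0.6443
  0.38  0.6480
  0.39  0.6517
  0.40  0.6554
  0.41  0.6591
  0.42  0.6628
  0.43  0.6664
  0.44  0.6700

0.6443

T = 1.25;  σ√T = 0.2124
d₁ = [ln(436/426) + (0.063 + ½·0.19²)·1.25] / (σ√T) = (0.0232 + 0.1013) / 0.2124 = 0.5862 ⇒ 0.59
d₂ = 0.5862 − 0.2124 = 0.3737 ⇒ 0.37
Pr(exercise) under Q = N(d₂) = 0.6443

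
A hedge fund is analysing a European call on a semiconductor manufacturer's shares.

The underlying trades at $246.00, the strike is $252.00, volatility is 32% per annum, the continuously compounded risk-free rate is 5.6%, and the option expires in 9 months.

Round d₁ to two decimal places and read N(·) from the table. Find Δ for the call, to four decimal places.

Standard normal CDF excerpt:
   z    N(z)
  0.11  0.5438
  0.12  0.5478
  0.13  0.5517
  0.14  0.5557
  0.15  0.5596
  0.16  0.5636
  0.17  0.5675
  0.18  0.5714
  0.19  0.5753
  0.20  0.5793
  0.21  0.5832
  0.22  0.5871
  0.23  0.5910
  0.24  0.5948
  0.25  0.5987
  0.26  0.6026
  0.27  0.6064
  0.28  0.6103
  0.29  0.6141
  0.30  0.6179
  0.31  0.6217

T = 0.75;  σ√T = 0.2771
d₁ = [ln(246/252) + (0.056 + 0.32²/2)·0.75] / 0.2771 = [-0.0241 + 0.0804] / 0.2771 = 0.2032 ⇒ 0.20
N(d₁) = N(0.20) = 0.5793
Δ_call = N(d₁) = 0.5793

0.5793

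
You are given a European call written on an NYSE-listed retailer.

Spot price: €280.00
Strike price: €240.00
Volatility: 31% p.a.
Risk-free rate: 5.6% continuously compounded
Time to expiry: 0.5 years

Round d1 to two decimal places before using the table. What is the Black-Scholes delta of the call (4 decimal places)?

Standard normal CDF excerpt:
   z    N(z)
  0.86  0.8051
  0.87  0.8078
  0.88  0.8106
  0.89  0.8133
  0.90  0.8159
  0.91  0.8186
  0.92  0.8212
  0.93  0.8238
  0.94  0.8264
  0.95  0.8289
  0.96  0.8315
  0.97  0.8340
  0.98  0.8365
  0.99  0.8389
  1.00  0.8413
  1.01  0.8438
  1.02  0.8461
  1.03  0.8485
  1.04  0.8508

0.8264

T = 0.5;  σ√T = 0.2192
ln(S/K) + (r + σ²/2)T = ln(280/240) + (0.056 + 0.31²/2)·0.5 = 0.1542 + 0.0520 = 0.2062
d₁ = 0.2062 / 0.2192 = 0.9406 → 0.94
N(d₁) = N(0.94) = 0.8264
Δ_call = N(d₁) = 0.8264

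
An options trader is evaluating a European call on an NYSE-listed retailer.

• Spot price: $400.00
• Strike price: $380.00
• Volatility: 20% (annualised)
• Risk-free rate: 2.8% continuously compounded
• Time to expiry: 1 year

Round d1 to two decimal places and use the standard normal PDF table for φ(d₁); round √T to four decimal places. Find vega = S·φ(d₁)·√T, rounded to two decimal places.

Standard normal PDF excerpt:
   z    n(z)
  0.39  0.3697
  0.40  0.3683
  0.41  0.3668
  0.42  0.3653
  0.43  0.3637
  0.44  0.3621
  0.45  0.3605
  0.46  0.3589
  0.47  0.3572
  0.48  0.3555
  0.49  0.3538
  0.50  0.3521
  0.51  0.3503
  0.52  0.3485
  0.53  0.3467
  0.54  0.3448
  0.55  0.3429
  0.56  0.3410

σ√T = 0.2 × 1.0000 = 0.2000
d₁ = [ln(400/380) + (0.028 + 0.2²/2)·1] / 0.2000 = [0.0513 + 0.0480] / 0.2000 = 0.4965 ≈ 0.50
√T = √1 = 1.0000
φ(d₁) = φ(0.50) = 0.3521
vega = S·φ(d₁)·√T = 400·0.3521·1.0000 = 140.8400

140.84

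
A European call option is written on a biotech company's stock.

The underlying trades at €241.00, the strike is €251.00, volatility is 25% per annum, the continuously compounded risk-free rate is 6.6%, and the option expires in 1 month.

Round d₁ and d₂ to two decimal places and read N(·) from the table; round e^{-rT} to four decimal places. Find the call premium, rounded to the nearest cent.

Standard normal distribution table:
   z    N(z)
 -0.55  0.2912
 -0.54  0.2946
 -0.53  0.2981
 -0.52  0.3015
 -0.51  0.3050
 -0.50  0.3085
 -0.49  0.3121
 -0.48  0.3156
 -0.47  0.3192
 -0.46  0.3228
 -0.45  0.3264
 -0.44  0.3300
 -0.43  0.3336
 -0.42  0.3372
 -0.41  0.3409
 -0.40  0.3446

€3.40

σ√T = 0.25 × 0.2887 = 0.0722
ln(S/K) + (r + σ²/2)T = ln(241/251) + (0.066 + 0.25²/2)·0.08333 = -0.0407 + 0.0081 = -0.0326
d₁ = -0.0326 / 0.0722 = -0.4511 → -0.45
d₂ = d₁ − σ√T = -0.4511 − 0.0722 = -0.5232 → -0.52
e^(−rT) = e^(−0.066·0.08333) = 0.9945
N(d₁) = N(-0.45) = 0.3264;  N(d₂) = N(-0.52) = 0.3015
C = 241·0.3264 − 251·0.9945·0.3015 = 78.6624 − 75.2603 = 3.4021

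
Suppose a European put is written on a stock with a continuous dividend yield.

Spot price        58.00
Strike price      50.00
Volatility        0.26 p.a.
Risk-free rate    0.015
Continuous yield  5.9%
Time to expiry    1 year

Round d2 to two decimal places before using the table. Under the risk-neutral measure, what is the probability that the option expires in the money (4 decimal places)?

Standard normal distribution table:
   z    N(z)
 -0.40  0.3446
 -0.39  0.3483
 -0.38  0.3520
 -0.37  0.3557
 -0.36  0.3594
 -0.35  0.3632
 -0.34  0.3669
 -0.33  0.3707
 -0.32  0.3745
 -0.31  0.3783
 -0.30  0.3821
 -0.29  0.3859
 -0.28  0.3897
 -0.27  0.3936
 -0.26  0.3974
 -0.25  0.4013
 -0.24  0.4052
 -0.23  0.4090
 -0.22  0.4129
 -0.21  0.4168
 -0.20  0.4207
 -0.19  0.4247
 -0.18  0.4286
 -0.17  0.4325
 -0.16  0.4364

σ√T = 0.26 × 1.0000 = 0.2600
ln(S/K) + (r − q + σ²/2)T = ln(58/50) + (0.015 − 0.059 + 0.26²/2)·1 = 0.1484 − 0.0102 = 0.1382
d₁ = 0.1382 / 0.2600 = 0.5316 ≈ 0.53
d₂ = d₁ − σ√T = 0.5316 − 0.2600 = 0.2716 ≈ 0.27
Risk-neutral Pr[S_T < K] = N(−d₂) = N(-0.27) = 0.3936

0.3936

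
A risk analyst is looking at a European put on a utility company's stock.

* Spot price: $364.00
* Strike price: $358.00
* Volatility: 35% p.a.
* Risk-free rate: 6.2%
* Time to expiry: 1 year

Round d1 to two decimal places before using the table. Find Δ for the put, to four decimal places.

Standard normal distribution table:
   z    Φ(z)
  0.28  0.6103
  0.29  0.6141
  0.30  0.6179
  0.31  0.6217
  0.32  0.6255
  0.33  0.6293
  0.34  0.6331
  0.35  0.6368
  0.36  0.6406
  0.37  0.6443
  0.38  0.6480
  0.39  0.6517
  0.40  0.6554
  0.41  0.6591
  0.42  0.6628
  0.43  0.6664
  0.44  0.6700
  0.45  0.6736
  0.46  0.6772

-0.3446

σ√T = 0.35 × 1.0000 = 0.3500
ln(S/K) + (r + σ²/2)T = ln(364/358) + (0.062 + 0.35²/2)·1 = 0.0166 + 0.1232 = 0.1399
d₁ = 0.1399 / 0.3500 = 0.3996 → 0.40
N(d₁) = N(0.40) = 0.6554
Δ_put = N(d₁) − 1 = 0.6554 − 1 = -0.3446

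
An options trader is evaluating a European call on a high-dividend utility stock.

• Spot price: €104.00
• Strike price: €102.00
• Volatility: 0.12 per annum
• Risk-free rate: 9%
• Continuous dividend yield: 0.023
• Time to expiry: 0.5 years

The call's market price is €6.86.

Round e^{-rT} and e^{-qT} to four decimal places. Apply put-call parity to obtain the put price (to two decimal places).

€1.56

e^(−qT) = e^(−0.023·0.5) = 0.9886;  e^(−rT) = e^(−0.09·0.5) = 0.9560
Put-call parity: C − P = S·e^(−qT) − K·e^(−rT) = 104·0.9886 − 102·0.9560 = 102.8144 − 97.5120 = 5.3024
P = C − (C − P) = 6.86 − (5.3024) = 1.5576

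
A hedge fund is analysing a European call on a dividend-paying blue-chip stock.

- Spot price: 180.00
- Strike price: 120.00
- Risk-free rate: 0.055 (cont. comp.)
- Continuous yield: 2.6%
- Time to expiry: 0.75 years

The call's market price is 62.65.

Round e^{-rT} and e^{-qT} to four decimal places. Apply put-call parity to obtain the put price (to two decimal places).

1.28

e^(−qT) = e^(−0.026·0.75) = 0.9807;  e^(−rT) = e^(−0.055·0.75) = 0.9596
Put-call parity: C − P = S·e^(−qT) − K·e^(−rT) = 180·0.9807 − 120·0.9596 = 176.5260 − 115.1520 = 61.3740
P = C − (C − P) = 62.65 − (61.3740) = 1.2760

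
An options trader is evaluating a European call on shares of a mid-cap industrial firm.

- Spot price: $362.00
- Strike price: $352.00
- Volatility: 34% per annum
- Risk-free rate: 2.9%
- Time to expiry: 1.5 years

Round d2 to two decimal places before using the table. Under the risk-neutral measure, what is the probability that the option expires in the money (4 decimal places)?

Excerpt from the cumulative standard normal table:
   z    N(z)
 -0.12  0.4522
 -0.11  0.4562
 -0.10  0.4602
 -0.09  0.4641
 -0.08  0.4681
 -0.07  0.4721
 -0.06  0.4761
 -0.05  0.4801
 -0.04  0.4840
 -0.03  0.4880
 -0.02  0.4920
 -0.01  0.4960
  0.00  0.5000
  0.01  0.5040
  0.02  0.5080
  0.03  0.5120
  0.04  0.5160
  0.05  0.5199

0.4840

σ√T = 0.34 × 1.2247 = 0.4164
d₁ = [ln(362/352) + (0.029 + ½·0.34²)·1.5] / (σ√T) = (0.0280 + 0.1302) / 0.4164 = 0.3799 ≈ 0.38
d₂ = 0.3799 − 0.4164 = -0.0365 ≈ -0.04
Pr(exercise) under Q = N(d₂) = 0.4840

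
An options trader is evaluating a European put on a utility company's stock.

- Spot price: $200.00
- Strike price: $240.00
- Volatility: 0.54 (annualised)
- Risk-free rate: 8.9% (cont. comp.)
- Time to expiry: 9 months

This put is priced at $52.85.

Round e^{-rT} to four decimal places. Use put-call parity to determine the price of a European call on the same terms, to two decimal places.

e^(−rT) = e^(−0.089·0.75) = 0.9354
Put-call parity: C − P = S − K·e^(−rT) = 200 − 240·0.9354 = 200 − 224.4960 = -24.4960
C = P + (C − P) = 52.85 + (-24.4960) = 28.3540

$28.35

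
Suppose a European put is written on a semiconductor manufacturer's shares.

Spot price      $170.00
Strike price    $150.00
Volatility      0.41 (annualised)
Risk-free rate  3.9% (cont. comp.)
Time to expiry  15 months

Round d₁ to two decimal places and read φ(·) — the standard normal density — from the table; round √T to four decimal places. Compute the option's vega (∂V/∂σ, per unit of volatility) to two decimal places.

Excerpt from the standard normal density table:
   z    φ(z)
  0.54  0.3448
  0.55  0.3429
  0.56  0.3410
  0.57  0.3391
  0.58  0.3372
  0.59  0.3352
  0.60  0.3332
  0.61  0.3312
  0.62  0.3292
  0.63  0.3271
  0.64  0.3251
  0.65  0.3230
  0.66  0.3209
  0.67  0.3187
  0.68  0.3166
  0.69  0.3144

62.95

σ√T = 0.41 × 1.1180 = 0.4584
d₁ = [ln(170/150) + (0.039 + ½·0.41²)·1.25] / (σ√T) = (0.1252 + 0.1538) / 0.4584 = 0.6086 ≈ 0.61
√T = √1.25 = 1.1180
φ(d₁) = φ(0.61) = 0.3312
vega = S·φ(d₁)·√T = 170·0.3312·1.1180 = 62.9479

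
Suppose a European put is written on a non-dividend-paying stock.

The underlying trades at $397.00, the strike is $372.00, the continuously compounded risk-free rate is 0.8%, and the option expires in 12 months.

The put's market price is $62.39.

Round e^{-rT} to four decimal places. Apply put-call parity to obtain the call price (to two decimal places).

$90.37

exp(−rT) = exp(−0.008·1) = 0.9920
Put-call parity: C − P = S − K·e^(−rT) = 397 − 372·0.9920 = 397 − 369.0240 = 27.9760
C = P + (C − P) = 62.39 + (27.9760) = 90.3660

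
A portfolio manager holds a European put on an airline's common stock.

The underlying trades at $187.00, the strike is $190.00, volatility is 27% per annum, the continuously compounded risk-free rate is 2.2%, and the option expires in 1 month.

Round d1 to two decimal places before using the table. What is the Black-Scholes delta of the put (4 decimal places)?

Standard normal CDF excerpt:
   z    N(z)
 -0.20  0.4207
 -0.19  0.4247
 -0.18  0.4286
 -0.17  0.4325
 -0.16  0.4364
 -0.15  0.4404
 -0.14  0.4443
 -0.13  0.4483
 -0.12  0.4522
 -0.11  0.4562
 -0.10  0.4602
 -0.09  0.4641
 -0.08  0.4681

σ√T = 0.27·√0.08333 = 0.0779
ln(S/K) + (r + σ²/2)T = ln(187/190) + (0.022 + 0.27²/2)·0.08333 = -0.0159 + 0.0049 = -0.0110
d₁ = -0.0110 / 0.0779 = -0.1417 ≈ -0.14
N(d₁) = N(-0.14) = 0.4443
Δ_put = N(d₁) − 1 = 0.4443 − 1 = -0.5557

-0.5557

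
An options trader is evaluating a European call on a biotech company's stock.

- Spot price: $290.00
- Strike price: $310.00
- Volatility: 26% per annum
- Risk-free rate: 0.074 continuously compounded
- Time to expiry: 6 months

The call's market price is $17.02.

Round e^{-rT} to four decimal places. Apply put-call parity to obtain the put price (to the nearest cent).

exp(−rT) = exp(−0.074·0.5) = 0.9637
Put-call parity: C − P = S − K·e^(−rT) = 290 − 310·0.9637 = 290 − 298.7470 = -8.7470
P = C − (C − P) = 17.02 − (-8.7470) = 25.7670

$25.77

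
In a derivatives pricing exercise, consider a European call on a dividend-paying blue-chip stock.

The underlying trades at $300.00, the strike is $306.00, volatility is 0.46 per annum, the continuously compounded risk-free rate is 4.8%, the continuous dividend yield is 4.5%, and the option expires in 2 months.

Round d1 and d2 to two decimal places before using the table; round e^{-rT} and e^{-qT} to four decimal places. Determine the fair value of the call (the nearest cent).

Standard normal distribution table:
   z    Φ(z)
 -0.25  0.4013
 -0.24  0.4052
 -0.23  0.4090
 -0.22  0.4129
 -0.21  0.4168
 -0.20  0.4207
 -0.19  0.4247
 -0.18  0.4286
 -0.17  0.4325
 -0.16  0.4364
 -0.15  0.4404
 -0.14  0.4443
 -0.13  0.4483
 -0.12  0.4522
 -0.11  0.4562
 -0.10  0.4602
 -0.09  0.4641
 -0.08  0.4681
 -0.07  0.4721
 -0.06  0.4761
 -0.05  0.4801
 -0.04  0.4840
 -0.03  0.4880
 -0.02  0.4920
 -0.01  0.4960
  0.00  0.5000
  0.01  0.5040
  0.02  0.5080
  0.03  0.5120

σ√T = 0.46 × 0.4082 = 0.1878
d₁ = [ln(300/306) + (0.048 − 0.045 + ½·0.46²)·0.1667] / (σ√T) = (-0.0198 + 0.0181) / 0.1878 = -0.0089 ≈ -0.01
d₂ = -0.0089 − 0.1878 = -0.1967 ≈ -0.20
exp(−qT) = exp(−0.045·0.1667) = 0.9925;  exp(−rT) = exp(−0.048·0.1667) = 0.9920
N(d₁) = N(-0.01) = 0.4960;  N(d₂) = N(-0.20) = 0.4207
C = 300·0.9925·0.4960 − 306·0.9920·0.4207 = 147.6840 − 127.7043 = 19.9797

$19.98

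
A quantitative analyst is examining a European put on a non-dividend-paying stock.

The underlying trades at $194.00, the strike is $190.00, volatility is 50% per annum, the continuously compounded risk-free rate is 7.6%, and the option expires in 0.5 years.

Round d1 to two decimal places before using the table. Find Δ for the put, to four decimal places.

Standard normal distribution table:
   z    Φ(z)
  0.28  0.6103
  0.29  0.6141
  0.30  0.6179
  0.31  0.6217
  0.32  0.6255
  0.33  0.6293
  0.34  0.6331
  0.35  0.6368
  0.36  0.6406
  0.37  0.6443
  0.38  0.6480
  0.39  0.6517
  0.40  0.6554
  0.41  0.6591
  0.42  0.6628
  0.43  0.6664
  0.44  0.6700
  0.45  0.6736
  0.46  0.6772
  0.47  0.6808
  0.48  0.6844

-0.3669

σ√T = 0.5 × 0.7071 = 0.3536
d₁ = [ln(194/190) + (0.076 + 0.5²/2)·0.5] / 0.3536 = [0.0208 + 0.1005] / 0.3536 = 0.3432 → 0.34
N(d₁) = N(0.34) = 0.6331
Δ_put = N(d₁) − 1 = 0.6331 − 1 = -0.3669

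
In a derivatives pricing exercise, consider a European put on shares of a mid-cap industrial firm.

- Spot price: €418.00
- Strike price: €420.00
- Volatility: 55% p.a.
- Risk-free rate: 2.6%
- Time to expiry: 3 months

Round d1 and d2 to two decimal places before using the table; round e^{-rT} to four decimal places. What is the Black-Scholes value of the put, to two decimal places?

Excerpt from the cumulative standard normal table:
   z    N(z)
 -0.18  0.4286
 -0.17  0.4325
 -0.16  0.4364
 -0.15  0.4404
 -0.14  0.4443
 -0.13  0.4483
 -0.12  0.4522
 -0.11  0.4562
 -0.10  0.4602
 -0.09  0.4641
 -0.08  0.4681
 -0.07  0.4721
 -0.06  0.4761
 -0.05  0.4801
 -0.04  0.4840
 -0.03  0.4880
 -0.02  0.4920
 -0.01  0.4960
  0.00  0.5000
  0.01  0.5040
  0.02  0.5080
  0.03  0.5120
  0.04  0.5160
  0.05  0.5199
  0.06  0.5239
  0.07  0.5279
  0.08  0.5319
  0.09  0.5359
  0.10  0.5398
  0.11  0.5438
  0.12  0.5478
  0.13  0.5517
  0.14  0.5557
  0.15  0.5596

€44.49

σ√T = 0.55·√0.25 = 0.2750
ln(S/K) + (r + σ²/2)T = ln(418/420) + (0.026 + 0.55²/2)·0.25 = -0.0048 + 0.0443 = 0.0395
d₁ = 0.0395 / 0.2750 = 0.1438 ⇒ 0.14
d₂ = d₁ − σ√T = 0.1438 − 0.2750 = -0.1312 ⇒ -0.13
e^(−rT) = e^(−0.026·0.25) = 0.9935
N(−d₂) = N(0.13) = 0.5517;  N(−d₁) = N(-0.14) = 0.4443
P = 420·0.9935·0.5517 − 418·0.4443 = 230.2079 − 185.7174 = 44.4905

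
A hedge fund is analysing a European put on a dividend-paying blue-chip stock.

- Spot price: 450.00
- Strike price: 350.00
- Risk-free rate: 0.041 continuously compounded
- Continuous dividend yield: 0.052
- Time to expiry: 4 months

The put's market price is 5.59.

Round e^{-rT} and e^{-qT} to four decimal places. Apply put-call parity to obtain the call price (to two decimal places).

e^(−qT) = e^(−0.052·0.3333) = 0.9828;  e^(−rT) = e^(−0.041·0.3333) = 0.9864
Put-call parity: C − P = S·e^(−qT) − K·e^(−rT) = 450·0.9828 − 350·0.9864 = 442.2600 − 345.2400 = 97.0200
C = P + (C − P) = 5.59 + (97.0200) = 102.6100

102.61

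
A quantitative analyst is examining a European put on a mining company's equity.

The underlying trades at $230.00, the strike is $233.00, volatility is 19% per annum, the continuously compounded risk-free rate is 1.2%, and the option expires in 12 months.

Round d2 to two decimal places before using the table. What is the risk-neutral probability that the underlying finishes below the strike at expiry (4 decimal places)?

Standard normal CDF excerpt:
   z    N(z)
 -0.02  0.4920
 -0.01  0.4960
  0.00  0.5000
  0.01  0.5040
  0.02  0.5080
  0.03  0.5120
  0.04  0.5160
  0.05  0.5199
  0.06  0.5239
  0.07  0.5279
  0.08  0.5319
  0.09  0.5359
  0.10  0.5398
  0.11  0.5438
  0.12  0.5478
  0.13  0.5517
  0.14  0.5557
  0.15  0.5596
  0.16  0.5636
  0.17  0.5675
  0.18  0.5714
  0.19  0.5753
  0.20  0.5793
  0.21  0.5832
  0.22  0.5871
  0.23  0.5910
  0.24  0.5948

0.5398

σ√T = 0.19 × 1.0000 = 0.1900
ln(S/K) + (r + σ²/2)T = ln(230/233) + (0.012 + 0.19²/2)·1 = -0.0130 + 0.0301 = 0.0171
d₁ = 0.0171 / 0.1900 = 0.0900 → 0.09
d₂ = d₁ − σ√T = 0.0900 − 0.1900 = -0.1000 → -0.10
Risk-neutral Pr[S_T < K] = N(−d₂) = N(0.10) = 0.5398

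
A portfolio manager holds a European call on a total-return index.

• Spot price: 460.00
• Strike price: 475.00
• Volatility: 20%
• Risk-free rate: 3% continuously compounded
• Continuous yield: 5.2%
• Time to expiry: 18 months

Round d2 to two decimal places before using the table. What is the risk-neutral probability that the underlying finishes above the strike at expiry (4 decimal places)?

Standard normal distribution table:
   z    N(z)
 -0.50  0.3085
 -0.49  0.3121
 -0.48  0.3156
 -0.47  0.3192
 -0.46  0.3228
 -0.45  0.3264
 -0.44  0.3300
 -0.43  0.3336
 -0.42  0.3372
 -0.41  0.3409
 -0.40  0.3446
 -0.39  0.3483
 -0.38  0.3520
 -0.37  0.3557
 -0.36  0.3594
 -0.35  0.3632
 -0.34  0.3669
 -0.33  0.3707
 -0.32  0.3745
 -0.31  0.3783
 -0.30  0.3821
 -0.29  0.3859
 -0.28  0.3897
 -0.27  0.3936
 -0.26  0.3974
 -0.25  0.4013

0.3483

σ√T = 0.2 × 1.2247 = 0.2449
d₁ = [ln(460/475) + (0.03 − 0.052 + ½·0.2²)·1.5] / (σ√T) = (-0.0321 − 0.0030) / 0.2449 = -0.1432 ⇒ -0.14
d₂ = -0.1432 − 0.2449 = -0.3882 ⇒ -0.39
Pr(exercise) under Q = N(d₂) = 0.3483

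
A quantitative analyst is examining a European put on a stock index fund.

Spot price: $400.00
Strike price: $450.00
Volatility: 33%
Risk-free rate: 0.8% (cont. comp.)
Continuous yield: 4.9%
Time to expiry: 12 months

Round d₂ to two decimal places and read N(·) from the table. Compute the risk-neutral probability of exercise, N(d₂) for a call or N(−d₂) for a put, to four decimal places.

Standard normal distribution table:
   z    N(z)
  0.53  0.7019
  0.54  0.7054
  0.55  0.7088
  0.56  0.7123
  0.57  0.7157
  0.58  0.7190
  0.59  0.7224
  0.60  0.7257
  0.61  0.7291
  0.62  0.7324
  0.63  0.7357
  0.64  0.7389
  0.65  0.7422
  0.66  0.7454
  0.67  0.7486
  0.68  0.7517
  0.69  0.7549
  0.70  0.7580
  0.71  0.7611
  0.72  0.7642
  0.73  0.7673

0.7422

T = 1;  σ√T = 0.3300
d₁ = [ln(400/450) + (0.008 − 0.049 + 0.33²/2)·1] / 0.3300 = [-0.1178 + 0.0135] / 0.3300 = -0.3162 ≈ -0.32
d₂ = d₁ − σ√T = -0.3162 − 0.3300 = -0.6462 ≈ -0.65
Risk-neutral Pr[S_T < K] = N(−d₂) = N(0.65) = 0.7422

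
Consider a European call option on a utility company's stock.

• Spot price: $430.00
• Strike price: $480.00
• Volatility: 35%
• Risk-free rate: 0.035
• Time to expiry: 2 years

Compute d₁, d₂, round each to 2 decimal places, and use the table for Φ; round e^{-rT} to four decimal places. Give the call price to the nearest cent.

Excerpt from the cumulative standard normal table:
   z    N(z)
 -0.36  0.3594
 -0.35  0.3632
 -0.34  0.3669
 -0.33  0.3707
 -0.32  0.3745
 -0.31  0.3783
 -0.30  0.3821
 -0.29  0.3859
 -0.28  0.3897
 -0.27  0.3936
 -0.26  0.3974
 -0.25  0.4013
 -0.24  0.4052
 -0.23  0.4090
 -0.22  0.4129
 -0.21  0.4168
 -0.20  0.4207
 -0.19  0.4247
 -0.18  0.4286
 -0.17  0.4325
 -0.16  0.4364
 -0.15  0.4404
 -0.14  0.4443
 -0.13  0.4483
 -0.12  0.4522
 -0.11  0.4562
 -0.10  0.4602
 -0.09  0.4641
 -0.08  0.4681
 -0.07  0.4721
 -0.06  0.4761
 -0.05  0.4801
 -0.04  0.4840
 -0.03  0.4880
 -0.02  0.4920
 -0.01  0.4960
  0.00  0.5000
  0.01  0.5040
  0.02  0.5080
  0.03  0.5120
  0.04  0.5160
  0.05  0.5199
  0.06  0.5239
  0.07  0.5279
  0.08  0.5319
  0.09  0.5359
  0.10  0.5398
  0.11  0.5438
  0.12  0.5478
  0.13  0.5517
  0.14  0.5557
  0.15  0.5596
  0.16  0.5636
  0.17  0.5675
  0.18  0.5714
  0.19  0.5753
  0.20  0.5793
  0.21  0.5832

$78.12

σ√T = 0.35 × 1.4142 = 0.4950
d₁ = [ln(430/480) + (0.035 + 0.35²/2)·2] / 0.4950 = [-0.1100 + 0.1925] / 0.4950 = 0.1667 ≈ 0.17
d₂ = d₁ − σ√T = 0.1667 − 0.4950 = -0.3283 ≈ -0.33
exp(−rT) = exp(−0.035·2) = 0.9324
C = 430·N(0.17) − 480·0.9324·N(-0.33) = 430·0.5675 − 480·0.9324·0.3707 = 244.0250 − 165.9075 = 78.1175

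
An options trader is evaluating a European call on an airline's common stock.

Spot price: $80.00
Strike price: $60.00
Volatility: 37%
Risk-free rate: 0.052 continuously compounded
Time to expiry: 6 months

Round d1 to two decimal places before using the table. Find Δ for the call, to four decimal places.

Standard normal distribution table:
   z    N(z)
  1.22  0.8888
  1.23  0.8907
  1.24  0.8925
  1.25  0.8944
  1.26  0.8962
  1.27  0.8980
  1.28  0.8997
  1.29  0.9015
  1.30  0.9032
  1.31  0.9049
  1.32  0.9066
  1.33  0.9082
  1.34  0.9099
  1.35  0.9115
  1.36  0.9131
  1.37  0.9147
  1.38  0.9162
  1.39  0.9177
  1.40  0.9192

σ√T = 0.37 × 0.7071 = 0.2616
d₁ = [ln(80/60) + (0.052 + ½·0.37²)·0.5] / (σ√T) = (0.2877 + 0.0602) / 0.2616 = 1.3298 which rounds to 1.33
N(d₁) = N(1.33) = 0.9082
Δ_call = N(d₁) = 0.9082

0.9082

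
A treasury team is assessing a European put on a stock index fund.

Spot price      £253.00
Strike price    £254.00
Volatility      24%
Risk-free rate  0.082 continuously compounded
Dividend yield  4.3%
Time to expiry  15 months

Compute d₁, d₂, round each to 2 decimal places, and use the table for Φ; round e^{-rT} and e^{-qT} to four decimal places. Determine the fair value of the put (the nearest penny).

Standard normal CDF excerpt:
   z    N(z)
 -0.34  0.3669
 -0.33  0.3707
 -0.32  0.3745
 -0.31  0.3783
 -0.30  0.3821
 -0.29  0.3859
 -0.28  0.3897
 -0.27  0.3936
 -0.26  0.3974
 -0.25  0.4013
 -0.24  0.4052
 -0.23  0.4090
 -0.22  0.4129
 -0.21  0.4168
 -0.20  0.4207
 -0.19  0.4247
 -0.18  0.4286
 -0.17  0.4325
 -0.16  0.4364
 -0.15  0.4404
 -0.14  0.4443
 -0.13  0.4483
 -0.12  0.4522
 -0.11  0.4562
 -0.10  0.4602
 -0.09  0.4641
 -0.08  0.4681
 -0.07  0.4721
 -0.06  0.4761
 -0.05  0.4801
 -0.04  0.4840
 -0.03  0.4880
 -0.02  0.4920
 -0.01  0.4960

£20.26

σ√T = 0.24 × 1.1180 = 0.2683
d₁ = [ln(253/254) + (0.082 − 0.043 + 0.24²/2)·1.25] / 0.2683 = [-0.0039 + 0.0847] / 0.2683 = 0.3011 ≈ 0.30
d₂ = d₁ − σ√T = 0.3011 − 0.2683 = 0.0328 ≈ 0.03
exp(−qT) = exp(−0.043·1.25) = 0.9477;  exp(−rT) = exp(−0.082·1.25) = 0.9026
P = 254·0.9026·N(-0.03) − 253·0.9477·N(-0.30) = 254·0.9026·0.4880 − 253·0.9477·0.3821 = 111.8791 − 91.6154 = 20.2637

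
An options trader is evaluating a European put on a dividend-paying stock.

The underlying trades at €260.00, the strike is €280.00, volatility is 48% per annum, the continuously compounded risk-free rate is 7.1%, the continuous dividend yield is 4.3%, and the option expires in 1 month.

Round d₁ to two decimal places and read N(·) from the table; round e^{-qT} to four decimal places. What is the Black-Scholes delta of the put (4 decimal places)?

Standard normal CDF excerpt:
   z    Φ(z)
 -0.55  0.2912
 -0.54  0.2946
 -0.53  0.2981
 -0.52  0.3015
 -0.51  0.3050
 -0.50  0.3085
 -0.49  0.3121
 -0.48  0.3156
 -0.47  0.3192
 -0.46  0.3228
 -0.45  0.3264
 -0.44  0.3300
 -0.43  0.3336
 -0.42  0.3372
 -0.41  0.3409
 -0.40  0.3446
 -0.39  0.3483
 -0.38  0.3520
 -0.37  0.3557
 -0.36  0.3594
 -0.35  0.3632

σ√T = 0.48 × 0.2887 = 0.1386
d₁ = [ln(260/280) + (0.071 − 0.043 + 0.48²/2)·0.08333] / 0.1386 = [-0.0741 + 0.0119] / 0.1386 = -0.4487 ≈ -0.45
N(d₁) = N(-0.45) = 0.3264
Δ_put = exp(−qT)·(N(d₁) − 1) = 0.9964·(0.3264 − 1) = -0.6712

-0.6712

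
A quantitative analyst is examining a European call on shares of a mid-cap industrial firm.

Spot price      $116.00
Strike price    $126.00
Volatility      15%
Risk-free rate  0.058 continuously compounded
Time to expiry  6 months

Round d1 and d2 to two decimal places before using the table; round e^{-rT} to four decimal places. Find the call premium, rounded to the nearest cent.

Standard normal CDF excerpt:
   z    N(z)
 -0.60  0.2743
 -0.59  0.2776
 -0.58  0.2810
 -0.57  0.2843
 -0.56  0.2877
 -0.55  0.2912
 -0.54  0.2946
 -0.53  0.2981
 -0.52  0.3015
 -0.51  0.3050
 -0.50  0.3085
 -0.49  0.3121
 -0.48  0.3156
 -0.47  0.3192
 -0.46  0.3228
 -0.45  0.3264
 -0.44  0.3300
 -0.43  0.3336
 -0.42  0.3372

σ√T = 0.15 × 0.7071 = 0.1061
ln(S/K) + (r + σ²/2)T = ln(116/126) + (0.058 + 0.15²/2)·0.5 = -0.0827 + 0.0346 = -0.0481
d₁ = -0.0481 / 0.1061 = -0.4532 ≈ -0.45
d₂ = d₁ − σ√T = -0.4532 − 0.1061 = -0.5592 ≈ -0.56
exp(−rT) = exp(−0.058·0.5) = 0.9714
N(d₁) = N(-0.45) = 0.3264;  N(d₂) = N(-0.56) = 0.2877
C = 116·0.3264 − 126·0.9714·0.2877 = 37.8624 − 35.2134 = 2.6490

$2.65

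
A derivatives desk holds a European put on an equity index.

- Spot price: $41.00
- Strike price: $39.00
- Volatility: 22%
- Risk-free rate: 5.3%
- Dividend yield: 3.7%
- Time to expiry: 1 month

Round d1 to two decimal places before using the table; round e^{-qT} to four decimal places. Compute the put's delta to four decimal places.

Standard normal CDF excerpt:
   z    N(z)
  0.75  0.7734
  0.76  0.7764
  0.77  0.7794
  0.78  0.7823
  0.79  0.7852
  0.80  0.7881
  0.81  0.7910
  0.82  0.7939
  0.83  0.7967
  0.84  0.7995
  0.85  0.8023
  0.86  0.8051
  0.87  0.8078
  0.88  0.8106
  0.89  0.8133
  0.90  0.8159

σ√T = 0.22 × 0.2887 = 0.0635
d₁ = [ln(41/39) + (0.053 − 0.037 + 0.22²/2)·0.08333] / 0.0635 = [0.0500 + 0.0033] / 0.0635 = 0.8402 → 0.84
N(d₁) = N(0.84) = 0.7995
Δ_put = e^(−qT)·(N(d₁) − 1) = 0.9969·(0.7995 − 1) = -0.1999

-0.1999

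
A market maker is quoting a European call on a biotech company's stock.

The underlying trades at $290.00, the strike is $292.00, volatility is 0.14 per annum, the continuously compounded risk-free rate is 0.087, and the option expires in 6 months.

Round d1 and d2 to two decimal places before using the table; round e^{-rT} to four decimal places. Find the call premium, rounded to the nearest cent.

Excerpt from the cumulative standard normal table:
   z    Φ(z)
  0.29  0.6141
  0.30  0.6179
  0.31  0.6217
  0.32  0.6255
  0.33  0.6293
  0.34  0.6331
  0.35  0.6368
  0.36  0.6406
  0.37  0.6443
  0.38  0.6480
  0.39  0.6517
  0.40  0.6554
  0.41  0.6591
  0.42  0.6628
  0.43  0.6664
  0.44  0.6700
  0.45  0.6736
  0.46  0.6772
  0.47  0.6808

σ√T = 0.14·√0.5 = 0.0990
d₁ = [ln(290/292) + (0.087 + ½·0.14²)·0.5] / (σ√T) = (-0.0069 + 0.0484) / 0.0990 = 0.4195 ≈ 0.42
d₂ = 0.4195 − 0.0990 = 0.3205 ≈ 0.32
exp(−rT) = exp(−0.087·0.5) = 0.9574
N(d₁) = N(0.42) = 0.6628;  N(d₂) = N(0.32) = 0.6255
C = 290·0.6628 − 292·0.9574·0.6255 = 192.2120 − 174.8653 = 17.3467

$17.35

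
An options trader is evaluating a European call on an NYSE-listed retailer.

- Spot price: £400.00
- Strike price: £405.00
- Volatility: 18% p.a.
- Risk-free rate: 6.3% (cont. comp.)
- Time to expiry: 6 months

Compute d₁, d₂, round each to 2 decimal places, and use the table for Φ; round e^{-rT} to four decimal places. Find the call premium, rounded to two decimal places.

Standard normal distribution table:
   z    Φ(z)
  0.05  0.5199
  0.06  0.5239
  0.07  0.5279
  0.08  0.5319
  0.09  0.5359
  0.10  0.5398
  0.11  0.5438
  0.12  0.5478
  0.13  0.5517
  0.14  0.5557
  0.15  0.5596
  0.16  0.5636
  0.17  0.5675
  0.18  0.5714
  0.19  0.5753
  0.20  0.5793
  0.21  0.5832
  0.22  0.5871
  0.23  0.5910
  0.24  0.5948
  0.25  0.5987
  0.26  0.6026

σ√T = 0.18 × 0.7071 = 0.1273
d₁ = [ln(400/405) + (0.063 + ½·0.18²)·0.5] / (σ√T) = (-0.0124 + 0.0396) / 0.1273 = 0.2135 → 0.21
d₂ = 0.2135 − 0.1273 = 0.0862 → 0.09
e^(−rT) = e^(−0.063·0.5) = 0.9690
C = 400·N(0.21) − 405·0.9690·N(0.09) = 400·0.5832 − 405·0.9690·0.5359 = 233.2800 − 210.3113 = 22.9687

£22.97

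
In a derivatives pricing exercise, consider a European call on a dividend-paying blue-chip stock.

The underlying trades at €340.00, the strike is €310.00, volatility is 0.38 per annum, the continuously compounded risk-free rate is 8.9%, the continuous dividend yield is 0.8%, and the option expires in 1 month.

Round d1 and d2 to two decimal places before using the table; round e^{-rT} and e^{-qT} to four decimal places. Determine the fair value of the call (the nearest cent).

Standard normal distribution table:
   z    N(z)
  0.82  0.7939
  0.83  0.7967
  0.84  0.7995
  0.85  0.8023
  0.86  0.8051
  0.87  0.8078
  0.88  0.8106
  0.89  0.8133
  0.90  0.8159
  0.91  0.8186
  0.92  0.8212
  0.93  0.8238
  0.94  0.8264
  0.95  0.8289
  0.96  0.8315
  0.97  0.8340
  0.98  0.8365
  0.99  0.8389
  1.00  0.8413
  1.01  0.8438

€35.64

σ√T = 0.38·√0.08333 = 0.1097
ln(S/K) + (r − q + σ²/2)T = ln(340/310) + (0.089 − 0.008 + 0.38²/2)·0.08333 = 0.0924 + 0.0128 = 0.1051
d₁ = 0.1051 / 0.1097 = 0.9585 → 0.96
d₂ = d₁ − σ√T = 0.9585 − 0.1097 = 0.8488 → 0.85
exp(−qT) = exp(−0.008·0.08333) = 0.9993;  exp(−rT) = exp(−0.089·0.08333) = 0.9926
N(d₁) = N(0.96) = 0.8315;  N(d₂) = N(0.85) = 0.8023
C = 340·0.9993·0.8315 − 310·0.9926·0.8023 = 282.5121 − 246.8725 = 35.6396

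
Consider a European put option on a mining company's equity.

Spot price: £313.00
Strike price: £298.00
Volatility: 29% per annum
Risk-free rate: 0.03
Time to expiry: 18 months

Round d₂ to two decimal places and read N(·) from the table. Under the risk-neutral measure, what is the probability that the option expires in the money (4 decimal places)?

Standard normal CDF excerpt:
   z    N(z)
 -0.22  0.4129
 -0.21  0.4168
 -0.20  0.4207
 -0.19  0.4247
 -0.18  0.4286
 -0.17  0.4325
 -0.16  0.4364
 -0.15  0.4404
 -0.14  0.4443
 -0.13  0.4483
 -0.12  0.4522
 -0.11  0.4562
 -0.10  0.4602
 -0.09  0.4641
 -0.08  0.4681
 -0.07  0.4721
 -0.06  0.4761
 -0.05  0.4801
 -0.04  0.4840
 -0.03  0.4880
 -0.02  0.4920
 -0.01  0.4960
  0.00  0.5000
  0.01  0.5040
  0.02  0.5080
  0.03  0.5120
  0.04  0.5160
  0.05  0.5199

0.4641

σ√T = 0.29 × 1.2247 = 0.3552
d₁ = [ln(313/298) + (0.03 + 0.29²/2)·1.5] / 0.3552 = [0.0491 + 0.1081] / 0.3552 = 0.4426 which rounds to 0.44
d₂ = d₁ − σ√T = 0.4426 − 0.3552 = 0.0874 which rounds to 0.09
Pr(exercise) under Q = N(−d₂) = N(-0.09) = 0.4641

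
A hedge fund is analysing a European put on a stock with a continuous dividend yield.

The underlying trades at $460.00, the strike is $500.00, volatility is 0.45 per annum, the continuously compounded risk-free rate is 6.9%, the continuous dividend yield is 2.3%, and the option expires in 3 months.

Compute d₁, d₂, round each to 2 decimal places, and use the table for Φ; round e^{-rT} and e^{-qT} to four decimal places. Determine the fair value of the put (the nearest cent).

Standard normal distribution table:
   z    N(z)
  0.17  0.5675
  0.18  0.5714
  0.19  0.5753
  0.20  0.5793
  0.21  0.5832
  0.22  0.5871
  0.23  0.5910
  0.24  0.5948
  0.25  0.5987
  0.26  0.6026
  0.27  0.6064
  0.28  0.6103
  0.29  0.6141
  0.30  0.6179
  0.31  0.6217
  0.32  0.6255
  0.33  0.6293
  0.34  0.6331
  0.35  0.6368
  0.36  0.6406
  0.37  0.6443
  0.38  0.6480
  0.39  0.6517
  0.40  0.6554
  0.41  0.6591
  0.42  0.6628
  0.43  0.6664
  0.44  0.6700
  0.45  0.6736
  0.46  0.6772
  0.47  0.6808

$60.76

T = 0.25;  σ√T = 0.2250
d₁ = [ln(460/500) + (0.069 − 0.023 + 0.45²/2)·0.25] / 0.2250 = [-0.0834 + 0.0368] / 0.2250 = -0.2070 which rounds to -0.21
d₂ = d₁ − σ√T = -0.2070 − 0.2250 = -0.4320 which rounds to -0.43
exp(−qT) = exp(−0.023·0.25) = 0.9943;  exp(−rT) = exp(−0.069·0.25) = 0.9829
N(−d₂) = N(0.43) = 0.6664;  N(−d₁) = N(0.21) = 0.5832
P = 500·0.9829·0.6664 − 460·0.9943·0.5832 = 327.5023 − 266.7428 = 60.7594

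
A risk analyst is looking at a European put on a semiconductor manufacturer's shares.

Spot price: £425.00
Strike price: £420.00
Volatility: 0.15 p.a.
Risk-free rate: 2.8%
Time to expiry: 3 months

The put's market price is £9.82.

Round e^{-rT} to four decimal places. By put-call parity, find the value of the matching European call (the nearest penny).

e^(−rT) = e^(−0.028·0.25) = 0.9930
Put-call parity: C − P = S − K·e^(−rT) = 425 − 420·0.9930 = 425 − 417.0600 = 7.9400
C = P + (C − P) = 9.82 + (7.9400) = 17.7600

£17.76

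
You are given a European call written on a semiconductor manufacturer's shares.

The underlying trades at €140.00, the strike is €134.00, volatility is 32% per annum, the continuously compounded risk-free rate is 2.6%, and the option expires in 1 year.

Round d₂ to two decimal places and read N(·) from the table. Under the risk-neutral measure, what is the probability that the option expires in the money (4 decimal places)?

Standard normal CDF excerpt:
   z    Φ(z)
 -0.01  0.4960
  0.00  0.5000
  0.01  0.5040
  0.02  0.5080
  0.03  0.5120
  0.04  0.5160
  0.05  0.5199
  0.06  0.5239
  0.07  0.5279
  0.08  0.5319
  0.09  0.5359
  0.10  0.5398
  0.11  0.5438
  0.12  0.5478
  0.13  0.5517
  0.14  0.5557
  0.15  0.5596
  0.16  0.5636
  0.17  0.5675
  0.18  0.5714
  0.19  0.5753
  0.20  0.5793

0.5239

σ√T = 0.32 × 1.0000 = 0.3200
d₁ = [ln(140/134) + (0.026 + ½·0.32²)·1] / (σ√T) = (0.0438 + 0.0772) / 0.3200 = 0.3781 which rounds to 0.38
d₂ = 0.3781 − 0.3200 = 0.0581 which rounds to 0.06
Pr(exercise) under Q = N(d₂) = 0.5239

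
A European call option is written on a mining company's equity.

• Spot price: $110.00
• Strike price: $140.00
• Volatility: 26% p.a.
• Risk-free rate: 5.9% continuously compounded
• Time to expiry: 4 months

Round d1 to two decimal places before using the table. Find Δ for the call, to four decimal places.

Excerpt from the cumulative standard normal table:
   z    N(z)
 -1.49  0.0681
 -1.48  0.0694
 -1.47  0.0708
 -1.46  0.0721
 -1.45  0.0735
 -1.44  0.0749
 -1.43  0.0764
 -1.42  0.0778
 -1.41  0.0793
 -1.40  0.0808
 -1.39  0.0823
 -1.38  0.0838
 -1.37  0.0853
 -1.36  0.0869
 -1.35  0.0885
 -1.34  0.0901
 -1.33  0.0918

T = 0.3333;  σ√T = 0.1501
ln(S/K) + (r + σ²/2)T = ln(110/140) + (0.059 + 0.26²/2)·0.3333 = -0.2412 + 0.0309 = -0.2102
d₁ = -0.2102 / 0.1501 = -1.4005 → -1.40
N(d₁) = N(-1.40) = 0.0808
Δ_call = N(d₁) = 0.0808

0.0808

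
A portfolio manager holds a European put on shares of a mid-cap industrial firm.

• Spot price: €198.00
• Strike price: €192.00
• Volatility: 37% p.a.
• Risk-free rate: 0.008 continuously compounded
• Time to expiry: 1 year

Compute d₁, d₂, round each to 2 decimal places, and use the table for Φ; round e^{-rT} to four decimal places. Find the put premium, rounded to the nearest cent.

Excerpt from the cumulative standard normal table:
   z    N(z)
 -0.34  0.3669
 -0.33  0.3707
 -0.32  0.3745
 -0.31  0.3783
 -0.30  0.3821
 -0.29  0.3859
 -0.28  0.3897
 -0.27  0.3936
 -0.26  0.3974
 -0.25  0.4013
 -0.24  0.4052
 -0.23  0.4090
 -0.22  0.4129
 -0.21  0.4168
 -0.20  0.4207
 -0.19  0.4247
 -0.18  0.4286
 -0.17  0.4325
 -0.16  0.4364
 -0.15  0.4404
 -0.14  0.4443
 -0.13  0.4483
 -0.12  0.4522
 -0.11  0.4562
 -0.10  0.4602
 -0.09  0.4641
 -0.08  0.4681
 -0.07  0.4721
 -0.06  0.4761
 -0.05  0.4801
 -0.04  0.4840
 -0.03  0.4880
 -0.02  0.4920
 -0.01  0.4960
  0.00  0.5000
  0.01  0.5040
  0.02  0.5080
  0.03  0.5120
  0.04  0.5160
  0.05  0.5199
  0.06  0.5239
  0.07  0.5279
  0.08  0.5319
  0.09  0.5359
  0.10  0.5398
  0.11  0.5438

σ√T = 0.37 × 1.0000 = 0.3700
ln(S/K) + (r + σ²/2)T = ln(198/192) + (0.008 + 0.37²/2)·1 = 0.0308 + 0.0764 = 0.1072
d₁ = 0.1072 / 0.3700 = 0.2898 → 0.29
d₂ = d₁ − σ√T = 0.2898 − 0.3700 = -0.0802 → -0.08
e^(−rT) = e^(−0.008·1) = 0.9920
N(−d₂) = N(0.08) = 0.5319;  N(−d₁) = N(-0.29) = 0.3859
P = 192·0.9920·0.5319 − 198·0.3859 = 101.3078 − 76.4082 = 24.8996

€24.90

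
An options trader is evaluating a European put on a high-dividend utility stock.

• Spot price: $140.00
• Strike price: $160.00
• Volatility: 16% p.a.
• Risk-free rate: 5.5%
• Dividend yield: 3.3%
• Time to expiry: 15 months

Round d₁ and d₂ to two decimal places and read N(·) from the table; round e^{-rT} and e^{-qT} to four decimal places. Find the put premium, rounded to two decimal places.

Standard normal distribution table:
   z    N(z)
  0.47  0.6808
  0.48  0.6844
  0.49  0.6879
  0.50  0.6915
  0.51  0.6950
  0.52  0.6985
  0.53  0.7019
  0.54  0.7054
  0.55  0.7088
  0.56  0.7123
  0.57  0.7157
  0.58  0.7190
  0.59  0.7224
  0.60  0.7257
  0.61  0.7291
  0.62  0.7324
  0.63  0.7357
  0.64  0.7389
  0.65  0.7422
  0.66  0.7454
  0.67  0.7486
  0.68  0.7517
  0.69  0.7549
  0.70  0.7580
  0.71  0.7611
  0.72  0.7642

σ√T = 0.16·√1.25 = 0.1789
d₁ = [ln(140/160) + (0.055 − 0.033 + 0.16²/2)·1.25] / 0.1789 = [-0.1335 + 0.0435] / 0.1789 = -0.5033 ⇒ -0.50
d₂ = d₁ − σ√T = -0.5033 − 0.1789 = -0.6822 ⇒ -0.68
exp(−qT) = exp(−0.033·1.25) = 0.9596;  exp(−rT) = exp(−0.055·1.25) = 0.9336
N(−d₂) = N(0.68) = 0.7517;  N(−d₁) = N(0.50) = 0.6915
P = 160·0.9336·0.7517 − 140·0.9596·0.6915 = 112.2859 − 92.8989 = 19.3871

$19.39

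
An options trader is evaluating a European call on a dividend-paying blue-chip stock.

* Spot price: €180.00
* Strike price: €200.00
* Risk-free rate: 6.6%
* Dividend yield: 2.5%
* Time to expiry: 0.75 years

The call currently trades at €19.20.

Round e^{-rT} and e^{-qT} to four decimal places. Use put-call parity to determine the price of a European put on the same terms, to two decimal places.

exp(−qT) = exp(−0.025·0.75) = 0.9814;  exp(−rT) = exp(−0.066·0.75) = 0.9517
Put-call parity: C − P = S·e^(−qT) − K·e^(−rT) = 180·0.9814 − 200·0.9517 = 176.6520 − 190.3400 = -13.6880
P = C − (C − P) = 19.20 − (-13.6880) = 32.8880

€32.89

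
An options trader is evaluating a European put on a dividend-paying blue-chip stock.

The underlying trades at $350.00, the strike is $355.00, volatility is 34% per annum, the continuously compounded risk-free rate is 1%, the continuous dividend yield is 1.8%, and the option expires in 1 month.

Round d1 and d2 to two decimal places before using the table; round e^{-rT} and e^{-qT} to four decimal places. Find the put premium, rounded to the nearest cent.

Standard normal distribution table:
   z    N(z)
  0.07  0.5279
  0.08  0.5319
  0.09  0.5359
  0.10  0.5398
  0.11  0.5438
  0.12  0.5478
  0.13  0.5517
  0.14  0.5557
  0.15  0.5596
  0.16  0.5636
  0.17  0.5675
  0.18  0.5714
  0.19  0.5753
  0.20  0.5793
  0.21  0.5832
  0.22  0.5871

σ√T = 0.34·√0.08333 = 0.0981
d₁ = [ln(350/355) + (0.01 − 0.018 + 0.34²/2)·0.08333] / 0.0981 = [-0.0142 + 0.0042] / 0.0981 = -0.1022 which rounds to -0.10
d₂ = d₁ − σ√T = -0.1022 − 0.0981 = -0.2004 which rounds to -0.20
e^(−qT) = e^(−0.018·0.08333) = 0.9985;  e^(−rT) = e^(−0.01·0.08333) = 0.9992
N(−d₂) = N(0.20) = 0.5793;  N(−d₁) = N(0.10) = 0.5398
P = 355·0.9992·0.5793 − 350·0.9985·0.5398 = 205.4870 − 188.6466 = 16.8404

$16.84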